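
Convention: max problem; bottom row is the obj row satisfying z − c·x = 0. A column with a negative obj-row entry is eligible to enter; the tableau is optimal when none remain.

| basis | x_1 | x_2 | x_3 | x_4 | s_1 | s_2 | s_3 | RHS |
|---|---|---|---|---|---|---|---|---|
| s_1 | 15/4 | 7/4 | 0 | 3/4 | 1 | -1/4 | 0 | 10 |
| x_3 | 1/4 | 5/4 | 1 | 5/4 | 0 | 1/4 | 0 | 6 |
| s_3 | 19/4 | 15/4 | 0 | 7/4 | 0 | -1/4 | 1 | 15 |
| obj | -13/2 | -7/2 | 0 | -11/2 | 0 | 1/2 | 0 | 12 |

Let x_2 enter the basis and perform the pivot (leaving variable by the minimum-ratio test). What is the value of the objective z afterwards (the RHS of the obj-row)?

26

Ratio test on column x_2 — row 1: 10/(7/4) = 40/7; row 2: 6/(5/4) = 24/5; row 3: 15/(15/4) = 4. Minimum is 4 at row 3 (s_3 leaves); pivot element 15/4.
Pivot on row 3; the obj-row RHS becomes 12 − (-7/2)·4 = 26.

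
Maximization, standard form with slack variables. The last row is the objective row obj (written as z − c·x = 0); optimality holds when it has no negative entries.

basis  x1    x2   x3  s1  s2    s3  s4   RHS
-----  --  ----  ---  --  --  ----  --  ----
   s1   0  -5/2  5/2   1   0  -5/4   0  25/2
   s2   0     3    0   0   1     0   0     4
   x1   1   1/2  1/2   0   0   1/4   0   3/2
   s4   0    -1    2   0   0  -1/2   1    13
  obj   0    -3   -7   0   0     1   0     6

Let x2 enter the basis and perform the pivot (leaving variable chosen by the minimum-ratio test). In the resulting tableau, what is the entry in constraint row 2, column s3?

Ratio test on column x2 — row 1: entry -5/2 ≤ 0; row 2: 4/3 = 4/3; row 3: (3/2)/(1/2) = 3; row 4: entry -1 ≤ 0. Minimum is 4/3 at row 2 (s2 leaves); pivot element 3.
Divide row 2 by 3; eliminate column x2 from the other rows.
In the new row 2, the s3 entry is the old entry divided by the pivot: 0/3 = 0.

0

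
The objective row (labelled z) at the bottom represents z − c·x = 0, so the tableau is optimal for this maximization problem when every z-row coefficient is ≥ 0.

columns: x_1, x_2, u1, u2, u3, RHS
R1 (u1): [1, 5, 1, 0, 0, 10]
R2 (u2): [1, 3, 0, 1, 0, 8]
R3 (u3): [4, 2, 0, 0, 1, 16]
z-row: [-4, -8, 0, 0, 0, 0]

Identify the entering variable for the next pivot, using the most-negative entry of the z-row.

Negative z-row entries: x_1: -4, x_2: -8.
The most negative is -8 in column x_2, so x_2 enters.

x_2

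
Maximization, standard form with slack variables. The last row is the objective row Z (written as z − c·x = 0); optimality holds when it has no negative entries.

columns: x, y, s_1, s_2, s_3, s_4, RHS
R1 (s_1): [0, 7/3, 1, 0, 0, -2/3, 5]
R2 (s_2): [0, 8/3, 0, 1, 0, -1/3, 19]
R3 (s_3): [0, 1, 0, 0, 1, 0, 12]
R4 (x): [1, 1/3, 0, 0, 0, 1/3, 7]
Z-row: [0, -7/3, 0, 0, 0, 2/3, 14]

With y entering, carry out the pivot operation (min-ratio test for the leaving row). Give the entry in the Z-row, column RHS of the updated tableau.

Ratio test on column y — row 1: 5/(7/3) = 15/7; row 2: 19/(8/3) = 57/8; row 3: 12/1 = 12; row 4: 7/(1/3) = 21. Minimum is 15/7 at row 1 (s_1 leaves); pivot element 7/3.
Divide row 1 by 7/3; eliminate column y from the other rows.
Z-row update in column RHS: 14 − (-7/3)·(15/7) = 19.

19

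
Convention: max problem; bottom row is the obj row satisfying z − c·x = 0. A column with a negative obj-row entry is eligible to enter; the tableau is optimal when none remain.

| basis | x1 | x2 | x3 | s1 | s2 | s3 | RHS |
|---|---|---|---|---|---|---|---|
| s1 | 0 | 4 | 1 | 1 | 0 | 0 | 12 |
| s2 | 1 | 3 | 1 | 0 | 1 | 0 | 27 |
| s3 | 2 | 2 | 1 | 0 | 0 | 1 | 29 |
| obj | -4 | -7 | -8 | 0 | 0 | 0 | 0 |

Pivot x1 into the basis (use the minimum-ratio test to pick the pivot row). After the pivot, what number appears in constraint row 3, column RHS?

Ratio test on column x1 — row 1: entry 0 ≤ 0; row 2: 27/1 = 27; row 3: 29/2 = 29/2. Minimum is 29/2 at row 3 (s3 leaves); pivot element 2.
Divide row 3 by 2; eliminate column x1 from the other rows.
In the new row 3, the RHS entry is the old entry divided by the pivot: 29/2 = 29/2.

29/2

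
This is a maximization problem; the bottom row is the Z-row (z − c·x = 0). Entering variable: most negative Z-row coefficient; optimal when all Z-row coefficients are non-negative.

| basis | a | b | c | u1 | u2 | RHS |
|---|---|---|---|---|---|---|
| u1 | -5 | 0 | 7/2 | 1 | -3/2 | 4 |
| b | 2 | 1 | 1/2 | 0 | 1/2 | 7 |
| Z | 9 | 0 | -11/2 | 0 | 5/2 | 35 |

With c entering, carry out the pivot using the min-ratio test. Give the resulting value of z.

289/7

Ratio test on column c — row 1: 4/(7/2) = 8/7; row 2: 7/(1/2) = 14. Minimum is 8/7 at row 1 (u1 leaves); pivot element 7/2.
Pivot on row 1; the Z-row RHS becomes 35 − (-11/2)·(8/7) = 289/7.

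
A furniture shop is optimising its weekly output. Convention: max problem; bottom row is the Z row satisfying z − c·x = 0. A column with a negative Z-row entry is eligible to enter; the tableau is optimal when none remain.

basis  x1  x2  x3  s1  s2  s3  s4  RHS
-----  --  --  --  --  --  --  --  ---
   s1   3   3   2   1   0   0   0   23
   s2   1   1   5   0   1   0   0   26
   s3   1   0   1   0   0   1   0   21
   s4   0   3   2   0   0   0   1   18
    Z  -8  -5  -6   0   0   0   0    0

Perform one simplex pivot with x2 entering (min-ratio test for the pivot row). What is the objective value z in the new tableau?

30

Ratio test on column x2 — row 1: 23/3 = 23/3; row 2: 26/1 = 26; row 3: entry 0 ≤ 0; row 4: 18/3 = 6. Minimum is 6 at row 4 (s4 leaves); pivot element 3.
Pivot on row 4; the Z-row RHS becomes 0 − (-5)·6 = 30.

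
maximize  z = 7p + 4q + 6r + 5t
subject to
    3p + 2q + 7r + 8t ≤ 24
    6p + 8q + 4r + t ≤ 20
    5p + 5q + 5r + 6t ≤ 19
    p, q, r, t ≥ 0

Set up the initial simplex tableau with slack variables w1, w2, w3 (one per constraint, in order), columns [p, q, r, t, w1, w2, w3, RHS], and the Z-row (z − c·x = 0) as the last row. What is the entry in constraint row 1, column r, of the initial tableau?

7

Constraint 1 has coefficient 7 on r.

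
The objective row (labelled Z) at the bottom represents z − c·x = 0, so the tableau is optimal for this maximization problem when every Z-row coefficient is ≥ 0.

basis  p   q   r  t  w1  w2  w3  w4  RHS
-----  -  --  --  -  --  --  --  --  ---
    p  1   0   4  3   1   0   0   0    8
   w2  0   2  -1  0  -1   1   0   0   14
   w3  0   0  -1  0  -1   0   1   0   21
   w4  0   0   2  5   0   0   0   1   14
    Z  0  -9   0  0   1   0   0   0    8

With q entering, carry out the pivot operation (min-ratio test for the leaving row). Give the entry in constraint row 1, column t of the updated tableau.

3

Ratio test on column q — row 1: entry 0 ≤ 0; row 2: 14/2 = 7; row 3: entry 0 ≤ 0; row 4: entry 0 ≤ 0. Minimum is 7 at row 2 (w2 leaves); pivot element 2.
Divide row 2 by 2; eliminate column q from the other rows.
Row 1 update in column t: 3 − 0·0 = 3.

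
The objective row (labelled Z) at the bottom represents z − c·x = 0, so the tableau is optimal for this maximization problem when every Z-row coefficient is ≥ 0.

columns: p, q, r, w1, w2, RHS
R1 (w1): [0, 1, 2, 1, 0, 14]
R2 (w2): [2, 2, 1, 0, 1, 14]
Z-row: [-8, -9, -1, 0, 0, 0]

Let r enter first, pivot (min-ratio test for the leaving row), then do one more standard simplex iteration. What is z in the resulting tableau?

140/3

Ratio test on column r — row 1: 14/2 = 7; row 2: 14/1 = 14. Minimum is 7 at row 1 (w1 leaves); pivot element 2.
Pivot on row 1; the Z-row RHS becomes 0 − (-1)·7 = 7.
Next entering variable (most negative Z-row entry -17/2): q.
Ratio test on column q — row 1: 7/(1/2) = 14; row 2: 7/(3/2) = 14/3. Minimum is 14/3 at row 2 (w2 leaves); pivot element 3/2.
After the second pivot the Z-row RHS is 7 − (-17/2)·(14/3) = 140/3.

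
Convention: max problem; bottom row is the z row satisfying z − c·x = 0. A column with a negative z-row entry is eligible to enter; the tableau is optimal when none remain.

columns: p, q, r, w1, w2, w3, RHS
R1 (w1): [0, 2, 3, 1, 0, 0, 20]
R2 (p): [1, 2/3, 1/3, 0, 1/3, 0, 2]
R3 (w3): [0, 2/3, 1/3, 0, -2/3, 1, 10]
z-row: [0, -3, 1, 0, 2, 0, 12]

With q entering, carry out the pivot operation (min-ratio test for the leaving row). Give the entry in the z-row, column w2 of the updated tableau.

7/2

Ratio test on column q — row 1: 20/2 = 10; row 2: 2/(2/3) = 3; row 3: 10/(2/3) = 15. Minimum is 3 at row 2 (p leaves); pivot element 2/3.
Divide row 2 by 2/3; eliminate column q from the other rows.
z-row update in column w2: 2 − (-3)·(1/2) = 7/2.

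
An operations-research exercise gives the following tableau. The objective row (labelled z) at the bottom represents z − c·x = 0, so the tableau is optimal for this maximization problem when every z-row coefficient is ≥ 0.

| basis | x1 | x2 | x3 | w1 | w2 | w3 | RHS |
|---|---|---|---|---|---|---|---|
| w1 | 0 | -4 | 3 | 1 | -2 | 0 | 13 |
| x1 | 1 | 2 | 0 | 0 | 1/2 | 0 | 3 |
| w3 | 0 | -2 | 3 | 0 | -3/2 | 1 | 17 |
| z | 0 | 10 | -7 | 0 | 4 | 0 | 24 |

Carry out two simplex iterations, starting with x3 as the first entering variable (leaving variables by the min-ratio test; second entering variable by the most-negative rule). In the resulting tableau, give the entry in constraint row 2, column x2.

4

Ratio test on column x3 — row 1: 13/3 = 13/3; row 2: entry 0 ≤ 0; row 3: 17/3 = 17/3. Minimum is 13/3 at row 1 (w1 leaves); pivot element 3.
Divide row 1 by 3; eliminate column x3 from the other rows.
Second iteration: most negative z-row entry is -2/3 in column w2, so w2 enters.
Ratio test on column w2 — row 1: entry -2/3 ≤ 0; row 2: 3/(1/2) = 6; row 3: 4/(1/2) = 8. Minimum is 6 at row 2 (x1 leaves); pivot element 1/2.
Divide row 2 by 1/2; eliminate column w2 from the other rows.
After both pivots, the entry at constraint row 2, column x2 is 4.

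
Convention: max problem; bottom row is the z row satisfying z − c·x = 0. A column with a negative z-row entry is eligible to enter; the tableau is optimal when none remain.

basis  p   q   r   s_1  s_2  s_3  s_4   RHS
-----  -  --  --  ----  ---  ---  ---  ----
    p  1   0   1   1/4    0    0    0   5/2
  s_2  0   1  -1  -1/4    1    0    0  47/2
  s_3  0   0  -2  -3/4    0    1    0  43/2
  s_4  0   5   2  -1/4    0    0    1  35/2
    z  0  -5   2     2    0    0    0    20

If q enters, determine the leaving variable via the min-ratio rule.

Column q entries and ratios — p: 0 ≤ 0, skip; s_2: (47/2)/1 = 47/2; s_3: 0 ≤ 0, skip; s_4: (35/2)/5 = 7/2.
Smallest ratio is 7/2 in the row of s_4, so s_4 leaves.

s_4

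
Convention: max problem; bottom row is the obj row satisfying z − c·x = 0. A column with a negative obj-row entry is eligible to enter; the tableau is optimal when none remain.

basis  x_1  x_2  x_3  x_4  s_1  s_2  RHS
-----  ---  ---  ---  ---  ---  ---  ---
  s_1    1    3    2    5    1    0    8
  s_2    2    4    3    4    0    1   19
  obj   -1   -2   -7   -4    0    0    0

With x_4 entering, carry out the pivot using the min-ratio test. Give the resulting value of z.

Ratio test on column x_4 — row 1: 8/5 = 8/5; row 2: 19/4 = 19/4. Minimum is 8/5 at row 1 (s_1 leaves); pivot element 5.
Pivot on row 1; the obj-row RHS becomes 0 − (-4)·(8/5) = 32/5.

32/5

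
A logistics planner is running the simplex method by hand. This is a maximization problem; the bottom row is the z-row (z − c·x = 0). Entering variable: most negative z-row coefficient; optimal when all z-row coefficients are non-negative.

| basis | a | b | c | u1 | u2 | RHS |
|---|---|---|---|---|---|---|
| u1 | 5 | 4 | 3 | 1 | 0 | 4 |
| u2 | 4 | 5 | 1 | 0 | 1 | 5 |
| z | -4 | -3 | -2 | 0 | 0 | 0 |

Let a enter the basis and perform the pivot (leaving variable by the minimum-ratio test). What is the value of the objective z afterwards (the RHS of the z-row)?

Ratio test on column a — row 1: 4/5 = 4/5; row 2: 5/4 = 5/4. Minimum is 4/5 at row 1 (u1 leaves); pivot element 5.
Pivot on row 1; the z-row RHS becomes 0 − (-4)·(4/5) = 16/5.

16/5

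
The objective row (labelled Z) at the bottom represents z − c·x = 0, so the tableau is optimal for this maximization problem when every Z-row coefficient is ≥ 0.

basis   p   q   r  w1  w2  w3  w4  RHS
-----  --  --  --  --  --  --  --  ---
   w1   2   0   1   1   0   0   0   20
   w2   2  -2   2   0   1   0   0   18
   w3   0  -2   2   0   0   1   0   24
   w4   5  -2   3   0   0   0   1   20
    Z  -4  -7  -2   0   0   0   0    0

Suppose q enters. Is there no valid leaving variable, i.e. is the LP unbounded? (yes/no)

yes

Every constraint-row entry in column q is ≤ 0, so increasing q is unbounded.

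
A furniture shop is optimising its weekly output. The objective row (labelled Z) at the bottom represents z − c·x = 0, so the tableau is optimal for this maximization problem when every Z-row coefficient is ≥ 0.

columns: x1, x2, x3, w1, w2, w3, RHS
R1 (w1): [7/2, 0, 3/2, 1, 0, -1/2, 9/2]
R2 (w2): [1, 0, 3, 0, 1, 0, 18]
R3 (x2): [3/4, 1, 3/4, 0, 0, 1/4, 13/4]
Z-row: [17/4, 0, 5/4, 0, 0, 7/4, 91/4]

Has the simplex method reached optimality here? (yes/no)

yes

Every Z-row coefficient is ≥ 0, so the tableau is optimal.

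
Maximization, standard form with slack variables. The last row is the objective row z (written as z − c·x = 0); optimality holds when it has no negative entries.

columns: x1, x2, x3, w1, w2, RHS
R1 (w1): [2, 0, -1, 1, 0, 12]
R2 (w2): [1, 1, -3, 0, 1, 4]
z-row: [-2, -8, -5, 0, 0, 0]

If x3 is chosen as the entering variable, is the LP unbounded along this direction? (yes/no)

Every constraint-row entry in column x3 is ≤ 0, so increasing x3 is unbounded.

yes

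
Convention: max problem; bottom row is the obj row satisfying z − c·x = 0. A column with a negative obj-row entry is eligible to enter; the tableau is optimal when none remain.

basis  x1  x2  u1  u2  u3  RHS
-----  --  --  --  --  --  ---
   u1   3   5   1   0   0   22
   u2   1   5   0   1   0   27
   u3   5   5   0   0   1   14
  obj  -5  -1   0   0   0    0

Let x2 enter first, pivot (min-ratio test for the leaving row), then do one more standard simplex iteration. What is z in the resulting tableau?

14

Ratio test on column x2 — row 1: 22/5 = 22/5; row 2: 27/5 = 27/5; row 3: 14/5 = 14/5. Minimum is 14/5 at row 3 (u3 leaves); pivot element 5.
Pivot on row 3; the obj-row RHS becomes 0 − (-1)·(14/5) = 14/5.
Next entering variable (most negative obj-row entry -4): x1.
Ratio test on column x1 — row 1: entry -2 ≤ 0; row 2: entry -4 ≤ 0; row 3: (14/5)/1 = 14/5. Minimum is 14/5 at row 3 (x2 leaves); pivot element 1.
After the second pivot the obj-row RHS is 14/5 − (-4)·(14/5) = 14.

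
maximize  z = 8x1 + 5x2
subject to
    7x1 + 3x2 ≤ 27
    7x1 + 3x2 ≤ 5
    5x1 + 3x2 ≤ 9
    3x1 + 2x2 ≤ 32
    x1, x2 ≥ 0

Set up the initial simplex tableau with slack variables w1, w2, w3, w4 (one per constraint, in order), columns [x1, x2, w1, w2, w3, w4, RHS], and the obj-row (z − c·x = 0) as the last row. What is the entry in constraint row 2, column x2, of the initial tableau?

Constraint 2 has coefficient 3 on x2.

3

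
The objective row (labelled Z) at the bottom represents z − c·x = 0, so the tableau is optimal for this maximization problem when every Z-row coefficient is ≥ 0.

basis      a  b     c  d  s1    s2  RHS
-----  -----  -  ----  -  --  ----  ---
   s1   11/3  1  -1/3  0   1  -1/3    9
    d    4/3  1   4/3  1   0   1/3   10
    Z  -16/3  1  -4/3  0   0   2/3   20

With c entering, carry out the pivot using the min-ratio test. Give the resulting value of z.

30

Ratio test on column c — row 1: entry -1/3 ≤ 0; row 2: 10/(4/3) = 15/2. Minimum is 15/2 at row 2 (d leaves); pivot element 4/3.
Pivot on row 2; the Z-row RHS becomes 20 − (-4/3)·(15/2) = 30.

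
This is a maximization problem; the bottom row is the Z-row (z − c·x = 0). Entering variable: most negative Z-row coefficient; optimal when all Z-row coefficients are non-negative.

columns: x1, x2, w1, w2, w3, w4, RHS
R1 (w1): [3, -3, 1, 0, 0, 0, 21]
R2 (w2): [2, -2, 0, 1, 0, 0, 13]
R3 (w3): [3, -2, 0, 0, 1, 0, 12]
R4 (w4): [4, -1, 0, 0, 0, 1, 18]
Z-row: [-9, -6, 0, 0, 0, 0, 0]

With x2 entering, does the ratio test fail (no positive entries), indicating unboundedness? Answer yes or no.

Every constraint-row entry in column x2 is ≤ 0, so increasing x2 is unbounded.

yes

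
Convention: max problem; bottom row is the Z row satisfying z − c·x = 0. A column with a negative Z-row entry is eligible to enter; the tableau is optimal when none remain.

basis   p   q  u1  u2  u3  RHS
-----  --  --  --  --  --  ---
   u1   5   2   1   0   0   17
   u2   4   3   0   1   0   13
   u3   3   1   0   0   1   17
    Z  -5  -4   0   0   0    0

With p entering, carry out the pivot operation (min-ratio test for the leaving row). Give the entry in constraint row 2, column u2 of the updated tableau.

1/4

Ratio test on column p — row 1: 17/5 = 17/5; row 2: 13/4 = 13/4; row 3: 17/3 = 17/3. Minimum is 13/4 at row 2 (u2 leaves); pivot element 4.
Divide row 2 by 4; eliminate column p from the other rows.
In the new row 2, the u2 entry is the old entry divided by the pivot: 1/4 = 1/4.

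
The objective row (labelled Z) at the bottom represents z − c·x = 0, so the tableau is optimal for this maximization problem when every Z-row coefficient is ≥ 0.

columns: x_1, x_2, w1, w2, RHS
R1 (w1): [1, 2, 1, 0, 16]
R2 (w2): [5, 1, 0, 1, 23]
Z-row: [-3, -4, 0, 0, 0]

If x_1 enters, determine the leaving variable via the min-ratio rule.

w2

Column x_1 entries and ratios — w1: 16/1 = 16; w2: 23/5 = 23/5.
Smallest ratio is 23/5 in the row of w2, so w2 leaves.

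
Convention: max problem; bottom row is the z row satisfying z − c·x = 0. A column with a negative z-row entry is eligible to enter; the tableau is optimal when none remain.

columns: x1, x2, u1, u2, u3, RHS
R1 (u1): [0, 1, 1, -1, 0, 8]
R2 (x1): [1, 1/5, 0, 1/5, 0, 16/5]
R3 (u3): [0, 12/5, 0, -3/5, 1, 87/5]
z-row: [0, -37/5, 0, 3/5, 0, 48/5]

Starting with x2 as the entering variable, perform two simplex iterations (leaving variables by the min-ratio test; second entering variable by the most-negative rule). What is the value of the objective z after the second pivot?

Ratio test on column x2 — row 1: 8/1 = 8; row 2: (16/5)/(1/5) = 16; row 3: (87/5)/(12/5) = 29/4. Minimum is 29/4 at row 3 (u3 leaves); pivot element 12/5.
Pivot on row 3; the z-row RHS becomes 48/5 − (-37/5)·(29/4) = 253/4.
Next entering variable (most negative z-row entry -5/4): u2.
Ratio test on column u2 — row 1: entry -3/4 ≤ 0; row 2: (7/4)/(1/4) = 7; row 3: entry -1/4 ≤ 0. Minimum is 7 at row 2 (x1 leaves); pivot element 1/4.
After the second pivot the z-row RHS is 253/4 − (-5/4)·7 = 72.

72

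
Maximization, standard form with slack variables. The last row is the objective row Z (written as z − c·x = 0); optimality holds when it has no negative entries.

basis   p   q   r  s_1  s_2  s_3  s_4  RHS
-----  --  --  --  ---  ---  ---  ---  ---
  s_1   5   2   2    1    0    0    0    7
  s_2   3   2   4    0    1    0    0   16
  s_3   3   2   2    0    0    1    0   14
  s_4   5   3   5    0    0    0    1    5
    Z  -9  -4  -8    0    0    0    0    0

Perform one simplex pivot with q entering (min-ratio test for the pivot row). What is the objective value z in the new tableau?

20/3

Ratio test on column q — row 1: 7/2 = 7/2; row 2: 16/2 = 8; row 3: 14/2 = 7; row 4: 5/3 = 5/3. Minimum is 5/3 at row 4 (s_4 leaves); pivot element 3.
Pivot on row 4; the Z-row RHS becomes 0 − (-4)·(5/3) = 20/3.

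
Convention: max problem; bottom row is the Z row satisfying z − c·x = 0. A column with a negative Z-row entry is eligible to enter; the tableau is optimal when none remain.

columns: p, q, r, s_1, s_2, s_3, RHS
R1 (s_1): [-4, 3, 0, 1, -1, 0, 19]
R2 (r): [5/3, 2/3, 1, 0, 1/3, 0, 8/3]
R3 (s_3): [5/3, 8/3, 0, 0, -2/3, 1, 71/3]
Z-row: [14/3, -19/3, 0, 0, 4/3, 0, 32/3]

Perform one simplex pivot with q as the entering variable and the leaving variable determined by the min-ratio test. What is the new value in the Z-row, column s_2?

9/2

Ratio test on column q — row 1: 19/3 = 19/3; row 2: (8/3)/(2/3) = 4; row 3: (71/3)/(8/3) = 71/8. Minimum is 4 at row 2 (r leaves); pivot element 2/3.
Divide row 2 by 2/3; eliminate column q from the other rows.
Z-row update in column s_2: 4/3 − (-19/3)·(1/2) = 9/2.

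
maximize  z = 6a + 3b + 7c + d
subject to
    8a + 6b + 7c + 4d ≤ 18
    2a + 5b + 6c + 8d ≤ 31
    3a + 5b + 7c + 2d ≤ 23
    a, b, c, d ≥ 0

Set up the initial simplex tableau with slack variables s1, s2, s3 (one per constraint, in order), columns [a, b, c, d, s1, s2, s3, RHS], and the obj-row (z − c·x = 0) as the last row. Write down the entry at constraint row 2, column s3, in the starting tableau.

0

Slack s3 belongs to constraint 3; its column is the unit vector e_3, so the entry in row 2 is 0.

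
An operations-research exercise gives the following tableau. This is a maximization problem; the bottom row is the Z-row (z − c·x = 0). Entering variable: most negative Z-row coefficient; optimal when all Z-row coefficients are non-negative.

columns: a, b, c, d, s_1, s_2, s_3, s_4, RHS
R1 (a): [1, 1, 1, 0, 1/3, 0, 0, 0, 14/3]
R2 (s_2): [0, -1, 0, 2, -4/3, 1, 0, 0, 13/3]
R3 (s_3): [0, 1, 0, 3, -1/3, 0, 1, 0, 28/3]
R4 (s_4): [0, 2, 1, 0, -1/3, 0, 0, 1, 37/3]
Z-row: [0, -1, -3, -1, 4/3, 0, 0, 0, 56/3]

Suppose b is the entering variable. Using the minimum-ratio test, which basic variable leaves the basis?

a

Column b entries and ratios — a: (14/3)/1 = 14/3; s_2: -1 ≤ 0, skip; s_3: (28/3)/1 = 28/3; s_4: (37/3)/2 = 37/6.
Smallest ratio is 14/3 in the row of a, so a leaves.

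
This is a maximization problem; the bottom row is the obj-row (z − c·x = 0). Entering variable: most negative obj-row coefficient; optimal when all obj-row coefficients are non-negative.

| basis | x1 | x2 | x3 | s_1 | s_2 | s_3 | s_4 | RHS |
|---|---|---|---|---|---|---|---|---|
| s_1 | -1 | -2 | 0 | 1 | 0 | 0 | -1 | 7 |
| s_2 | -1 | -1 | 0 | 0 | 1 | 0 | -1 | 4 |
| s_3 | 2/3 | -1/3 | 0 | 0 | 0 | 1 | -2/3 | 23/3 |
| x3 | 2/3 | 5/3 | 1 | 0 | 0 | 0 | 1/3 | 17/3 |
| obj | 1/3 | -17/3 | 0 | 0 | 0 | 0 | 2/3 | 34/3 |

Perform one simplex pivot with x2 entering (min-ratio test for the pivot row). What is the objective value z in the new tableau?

153/5

Ratio test on column x2 — row 1: entry -2 ≤ 0; row 2: entry -1 ≤ 0; row 3: entry -1/3 ≤ 0; row 4: (17/3)/(5/3) = 17/5. Minimum is 17/5 at row 4 (x3 leaves); pivot element 5/3.
Pivot on row 4; the obj-row RHS becomes 34/3 − (-17/3)·(17/5) = 153/5.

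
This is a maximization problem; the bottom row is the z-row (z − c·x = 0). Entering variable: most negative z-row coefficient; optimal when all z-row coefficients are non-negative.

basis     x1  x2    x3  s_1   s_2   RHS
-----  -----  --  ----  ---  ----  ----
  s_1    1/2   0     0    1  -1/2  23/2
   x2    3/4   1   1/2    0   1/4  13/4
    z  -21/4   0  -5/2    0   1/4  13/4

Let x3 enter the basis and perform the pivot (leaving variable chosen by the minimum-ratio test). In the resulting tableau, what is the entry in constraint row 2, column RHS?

Ratio test on column x3 — row 1: entry 0 ≤ 0; row 2: (13/4)/(1/2) = 13/2. Minimum is 13/2 at row 2 (x2 leaves); pivot element 1/2.
Divide row 2 by 1/2; eliminate column x3 from the other rows.
In the new row 2, the RHS entry is the old entry divided by the pivot: (13/4)/(1/2) = 13/2.

13/2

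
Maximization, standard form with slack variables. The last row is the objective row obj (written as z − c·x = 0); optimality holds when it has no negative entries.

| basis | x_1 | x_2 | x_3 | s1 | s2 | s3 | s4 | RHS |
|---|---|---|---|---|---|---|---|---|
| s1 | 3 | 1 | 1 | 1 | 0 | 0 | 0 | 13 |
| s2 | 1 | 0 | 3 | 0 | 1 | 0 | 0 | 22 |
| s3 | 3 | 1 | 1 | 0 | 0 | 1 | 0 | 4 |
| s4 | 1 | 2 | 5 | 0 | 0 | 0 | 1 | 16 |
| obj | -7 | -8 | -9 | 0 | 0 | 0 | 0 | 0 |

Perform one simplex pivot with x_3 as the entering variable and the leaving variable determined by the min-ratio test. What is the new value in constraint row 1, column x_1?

14/5

Ratio test on column x_3 — row 1: 13/1 = 13; row 2: 22/3 = 22/3; row 3: 4/1 = 4; row 4: 16/5 = 16/5. Minimum is 16/5 at row 4 (s4 leaves); pivot element 5.
Divide row 4 by 5; eliminate column x_3 from the other rows.
Row 1 update in column x_1: 3 − 1·(1/5) = 14/5.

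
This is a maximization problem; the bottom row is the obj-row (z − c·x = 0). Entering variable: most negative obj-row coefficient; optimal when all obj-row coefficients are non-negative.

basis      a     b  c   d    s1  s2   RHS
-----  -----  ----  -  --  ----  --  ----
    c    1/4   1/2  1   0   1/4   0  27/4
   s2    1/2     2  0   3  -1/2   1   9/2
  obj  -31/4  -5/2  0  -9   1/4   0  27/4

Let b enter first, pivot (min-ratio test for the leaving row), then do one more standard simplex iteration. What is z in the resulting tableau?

Ratio test on column b — row 1: (27/4)/(1/2) = 27/2; row 2: (9/2)/2 = 9/4. Minimum is 9/4 at row 2 (s2 leaves); pivot element 2.
Pivot on row 2; the obj-row RHS becomes 27/4 − (-5/2)·(9/4) = 99/8.
Next entering variable (most negative obj-row entry -57/8): a.
Ratio test on column a — row 1: (45/8)/(1/8) = 45; row 2: (9/4)/(1/4) = 9. Minimum is 9 at row 2 (b leaves); pivot element 1/4.
After the second pivot the obj-row RHS is 99/8 − (-57/8)·9 = 153/2.

153/2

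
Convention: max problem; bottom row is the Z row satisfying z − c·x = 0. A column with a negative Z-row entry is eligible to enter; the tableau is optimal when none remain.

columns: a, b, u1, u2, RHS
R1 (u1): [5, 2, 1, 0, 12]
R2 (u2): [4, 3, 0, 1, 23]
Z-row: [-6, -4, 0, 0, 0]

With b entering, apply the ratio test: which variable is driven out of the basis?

u1

Column b entries and ratios — u1: 12/2 = 6; u2: 23/3 = 23/3.
Smallest ratio is 6 in the row of u1, so u1 leaves.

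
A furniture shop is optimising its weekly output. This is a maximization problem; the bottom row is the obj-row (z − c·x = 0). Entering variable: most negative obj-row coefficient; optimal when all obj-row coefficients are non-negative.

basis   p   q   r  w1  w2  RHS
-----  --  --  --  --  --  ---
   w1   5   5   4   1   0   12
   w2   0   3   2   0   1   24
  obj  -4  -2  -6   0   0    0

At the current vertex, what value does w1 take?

w1 is basic (row 1); its value is the RHS of that row, 12.

12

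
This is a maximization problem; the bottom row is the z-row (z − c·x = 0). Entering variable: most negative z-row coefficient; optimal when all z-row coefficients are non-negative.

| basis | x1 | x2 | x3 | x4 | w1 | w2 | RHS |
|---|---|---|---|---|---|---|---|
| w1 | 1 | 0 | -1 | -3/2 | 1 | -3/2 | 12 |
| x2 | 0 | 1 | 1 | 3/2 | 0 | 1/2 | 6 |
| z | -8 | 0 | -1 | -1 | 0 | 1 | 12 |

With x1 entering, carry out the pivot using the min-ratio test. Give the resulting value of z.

108

Ratio test on column x1 — row 1: 12/1 = 12; row 2: entry 0 ≤ 0. Minimum is 12 at row 1 (w1 leaves); pivot element 1.
Pivot on row 1; the z-row RHS becomes 12 − (-8)·12 = 108.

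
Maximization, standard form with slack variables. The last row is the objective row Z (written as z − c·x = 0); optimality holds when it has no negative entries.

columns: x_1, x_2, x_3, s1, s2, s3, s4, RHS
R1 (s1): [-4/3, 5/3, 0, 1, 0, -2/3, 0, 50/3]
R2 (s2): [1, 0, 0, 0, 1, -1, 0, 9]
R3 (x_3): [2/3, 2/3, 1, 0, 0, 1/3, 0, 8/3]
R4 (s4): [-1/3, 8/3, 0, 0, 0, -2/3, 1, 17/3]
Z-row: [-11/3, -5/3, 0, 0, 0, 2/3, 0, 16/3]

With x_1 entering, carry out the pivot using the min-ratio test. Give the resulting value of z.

Ratio test on column x_1 — row 1: entry -4/3 ≤ 0; row 2: 9/1 = 9; row 3: (8/3)/(2/3) = 4; row 4: entry -1/3 ≤ 0. Minimum is 4 at row 3 (x_3 leaves); pivot element 2/3.
Pivot on row 3; the Z-row RHS becomes 16/3 − (-11/3)·4 = 20.

20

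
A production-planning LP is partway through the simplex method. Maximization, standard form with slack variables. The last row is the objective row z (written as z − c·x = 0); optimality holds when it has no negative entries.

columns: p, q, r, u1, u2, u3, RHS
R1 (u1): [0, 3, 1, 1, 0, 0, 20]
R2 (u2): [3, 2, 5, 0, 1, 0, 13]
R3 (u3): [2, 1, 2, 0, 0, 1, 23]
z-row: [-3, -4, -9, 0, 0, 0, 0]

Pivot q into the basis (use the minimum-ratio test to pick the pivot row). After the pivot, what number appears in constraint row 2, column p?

Ratio test on column q — row 1: 20/3 = 20/3; row 2: 13/2 = 13/2; row 3: 23/1 = 23. Minimum is 13/2 at row 2 (u2 leaves); pivot element 2.
Divide row 2 by 2; eliminate column q from the other rows.
In the new row 2, the p entry is the old entry divided by the pivot: 3/2 = 3/2.

3/2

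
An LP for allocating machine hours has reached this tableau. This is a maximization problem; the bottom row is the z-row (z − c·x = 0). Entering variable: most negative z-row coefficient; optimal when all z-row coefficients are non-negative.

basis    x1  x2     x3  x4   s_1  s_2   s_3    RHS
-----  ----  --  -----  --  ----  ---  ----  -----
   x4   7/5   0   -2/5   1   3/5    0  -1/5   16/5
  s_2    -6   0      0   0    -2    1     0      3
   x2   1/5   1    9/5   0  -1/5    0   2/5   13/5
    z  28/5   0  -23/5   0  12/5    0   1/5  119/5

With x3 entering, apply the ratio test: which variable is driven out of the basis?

x2

Column x3 entries and ratios — x4: -2/5 ≤ 0, skip; s_2: 0 ≤ 0, skip; x2: (13/5)/(9/5) = 13/9.
Smallest ratio is 13/9 in the row of x2, so x2 leaves.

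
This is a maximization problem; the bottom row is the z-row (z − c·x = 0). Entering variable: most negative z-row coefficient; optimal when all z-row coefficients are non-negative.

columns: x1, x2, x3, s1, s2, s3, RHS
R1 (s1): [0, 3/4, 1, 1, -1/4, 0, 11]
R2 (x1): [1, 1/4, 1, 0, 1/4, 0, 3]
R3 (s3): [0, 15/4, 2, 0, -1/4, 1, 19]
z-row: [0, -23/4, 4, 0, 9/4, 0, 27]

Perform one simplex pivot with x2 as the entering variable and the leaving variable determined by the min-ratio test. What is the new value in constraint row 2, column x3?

13/15

Ratio test on column x2 — row 1: 11/(3/4) = 44/3; row 2: 3/(1/4) = 12; row 3: 19/(15/4) = 76/15. Minimum is 76/15 at row 3 (s3 leaves); pivot element 15/4.
Divide row 3 by 15/4; eliminate column x2 from the other rows.
Row 2 update in column x3: 1 − (1/4)·(8/15) = 13/15.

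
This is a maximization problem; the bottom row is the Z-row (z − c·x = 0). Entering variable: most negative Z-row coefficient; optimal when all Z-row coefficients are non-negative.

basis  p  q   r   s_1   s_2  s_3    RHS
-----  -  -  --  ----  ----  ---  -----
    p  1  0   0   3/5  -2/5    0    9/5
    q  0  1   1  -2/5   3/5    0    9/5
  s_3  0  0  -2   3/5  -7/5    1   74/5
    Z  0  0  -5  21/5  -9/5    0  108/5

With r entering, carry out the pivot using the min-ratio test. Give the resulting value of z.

153/5

Ratio test on column r — row 1: entry 0 ≤ 0; row 2: (9/5)/1 = 9/5; row 3: entry -2 ≤ 0. Minimum is 9/5 at row 2 (q leaves); pivot element 1.
Pivot on row 2; the Z-row RHS becomes 108/5 − (-5)·(9/5) = 153/5.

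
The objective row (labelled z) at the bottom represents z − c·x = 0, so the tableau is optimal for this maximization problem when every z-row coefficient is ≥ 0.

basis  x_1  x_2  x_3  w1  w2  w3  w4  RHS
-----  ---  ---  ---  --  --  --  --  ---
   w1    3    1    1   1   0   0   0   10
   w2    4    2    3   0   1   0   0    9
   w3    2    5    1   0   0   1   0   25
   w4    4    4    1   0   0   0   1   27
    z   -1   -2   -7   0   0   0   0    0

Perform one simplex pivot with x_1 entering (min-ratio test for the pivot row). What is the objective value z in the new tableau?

Ratio test on column x_1 — row 1: 10/3 = 10/3; row 2: 9/4 = 9/4; row 3: 25/2 = 25/2; row 4: 27/4 = 27/4. Minimum is 9/4 at row 2 (w2 leaves); pivot element 4.
Pivot on row 2; the z-row RHS becomes 0 − (-1)·(9/4) = 9/4.

9/4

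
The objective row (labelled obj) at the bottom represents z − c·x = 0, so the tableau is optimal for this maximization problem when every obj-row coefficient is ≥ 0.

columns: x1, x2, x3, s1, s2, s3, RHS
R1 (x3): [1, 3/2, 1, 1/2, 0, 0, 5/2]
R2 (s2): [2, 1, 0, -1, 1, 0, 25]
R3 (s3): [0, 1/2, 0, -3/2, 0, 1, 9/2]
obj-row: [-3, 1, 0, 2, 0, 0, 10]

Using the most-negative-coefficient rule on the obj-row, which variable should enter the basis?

Negative obj-row entries: x1: -3.
The most negative is -3 in column x1, so x1 enters.

x1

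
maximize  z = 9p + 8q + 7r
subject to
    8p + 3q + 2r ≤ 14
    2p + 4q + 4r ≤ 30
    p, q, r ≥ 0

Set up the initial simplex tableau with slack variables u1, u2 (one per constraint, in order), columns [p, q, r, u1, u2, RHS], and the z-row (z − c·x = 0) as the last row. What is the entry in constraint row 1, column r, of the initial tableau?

Constraint 1 has coefficient 2 on r.

2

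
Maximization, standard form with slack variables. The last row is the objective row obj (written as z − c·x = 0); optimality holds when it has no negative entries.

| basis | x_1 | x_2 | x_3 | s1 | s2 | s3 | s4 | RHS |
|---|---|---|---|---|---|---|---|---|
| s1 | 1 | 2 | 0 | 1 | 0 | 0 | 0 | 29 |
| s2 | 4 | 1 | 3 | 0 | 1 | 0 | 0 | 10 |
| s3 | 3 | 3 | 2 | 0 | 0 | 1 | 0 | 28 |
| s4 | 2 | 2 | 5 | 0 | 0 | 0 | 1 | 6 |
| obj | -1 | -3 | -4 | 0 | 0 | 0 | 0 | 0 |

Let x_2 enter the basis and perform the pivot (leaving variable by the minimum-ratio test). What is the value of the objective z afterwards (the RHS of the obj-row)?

Ratio test on column x_2 — row 1: 29/2 = 29/2; row 2: 10/1 = 10; row 3: 28/3 = 28/3; row 4: 6/2 = 3. Minimum is 3 at row 4 (s4 leaves); pivot element 2.
Pivot on row 4; the obj-row RHS becomes 0 − (-3)·3 = 9.

9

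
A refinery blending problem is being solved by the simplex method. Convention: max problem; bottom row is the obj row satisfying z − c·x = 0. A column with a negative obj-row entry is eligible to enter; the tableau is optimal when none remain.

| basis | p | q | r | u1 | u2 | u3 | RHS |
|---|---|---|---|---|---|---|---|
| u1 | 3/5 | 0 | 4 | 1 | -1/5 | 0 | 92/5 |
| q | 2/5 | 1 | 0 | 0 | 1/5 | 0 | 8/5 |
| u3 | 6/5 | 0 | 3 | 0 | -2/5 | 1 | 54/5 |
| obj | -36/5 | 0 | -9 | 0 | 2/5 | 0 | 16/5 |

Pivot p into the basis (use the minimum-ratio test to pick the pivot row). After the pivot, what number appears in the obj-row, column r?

Ratio test on column p — row 1: (92/5)/(3/5) = 92/3; row 2: (8/5)/(2/5) = 4; row 3: (54/5)/(6/5) = 9. Minimum is 4 at row 2 (q leaves); pivot element 2/5.
Divide row 2 by 2/5; eliminate column p from the other rows.
obj-row update in column r: -9 − (-36/5)·0 = -9.

-9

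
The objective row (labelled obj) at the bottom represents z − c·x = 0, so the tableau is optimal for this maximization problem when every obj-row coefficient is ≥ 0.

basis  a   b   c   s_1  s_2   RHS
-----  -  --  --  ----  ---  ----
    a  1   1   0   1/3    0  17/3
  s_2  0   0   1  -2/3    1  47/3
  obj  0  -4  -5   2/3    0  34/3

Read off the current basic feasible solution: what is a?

17/3

a is basic (row 1); its value is the RHS of that row, 17/3.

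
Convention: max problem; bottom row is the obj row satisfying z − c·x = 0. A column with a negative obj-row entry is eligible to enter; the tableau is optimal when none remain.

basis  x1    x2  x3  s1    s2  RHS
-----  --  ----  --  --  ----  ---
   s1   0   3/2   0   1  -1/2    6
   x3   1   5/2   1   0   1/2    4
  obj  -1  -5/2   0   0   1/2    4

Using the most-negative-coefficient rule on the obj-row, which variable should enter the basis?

Negative obj-row entries: x1: -1, x2: -5/2.
The most negative is -5/2 in column x2, so x2 enters.

x2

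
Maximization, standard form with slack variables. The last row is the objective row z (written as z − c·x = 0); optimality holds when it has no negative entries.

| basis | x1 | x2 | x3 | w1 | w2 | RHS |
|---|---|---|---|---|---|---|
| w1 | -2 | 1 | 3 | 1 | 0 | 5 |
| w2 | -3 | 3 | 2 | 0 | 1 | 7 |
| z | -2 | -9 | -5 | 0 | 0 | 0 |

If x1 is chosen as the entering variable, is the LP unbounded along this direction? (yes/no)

Every constraint-row entry in column x1 is ≤ 0, so increasing x1 is unbounded.

yes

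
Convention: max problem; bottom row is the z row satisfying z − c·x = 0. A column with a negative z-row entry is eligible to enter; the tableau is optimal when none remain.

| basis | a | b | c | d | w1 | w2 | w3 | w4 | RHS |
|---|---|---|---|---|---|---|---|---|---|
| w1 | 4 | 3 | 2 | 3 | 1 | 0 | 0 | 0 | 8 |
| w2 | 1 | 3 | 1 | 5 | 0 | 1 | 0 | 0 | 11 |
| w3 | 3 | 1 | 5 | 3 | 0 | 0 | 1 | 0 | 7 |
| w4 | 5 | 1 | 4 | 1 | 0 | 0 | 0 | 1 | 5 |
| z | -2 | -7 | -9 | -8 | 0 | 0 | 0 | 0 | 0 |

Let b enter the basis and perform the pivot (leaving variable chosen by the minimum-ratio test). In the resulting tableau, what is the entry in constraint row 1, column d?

1

Ratio test on column b — row 1: 8/3 = 8/3; row 2: 11/3 = 11/3; row 3: 7/1 = 7; row 4: 5/1 = 5. Minimum is 8/3 at row 1 (w1 leaves); pivot element 3.
Divide row 1 by 3; eliminate column b from the other rows.
In the new row 1, the d entry is the old entry divided by the pivot: 3/3 = 1.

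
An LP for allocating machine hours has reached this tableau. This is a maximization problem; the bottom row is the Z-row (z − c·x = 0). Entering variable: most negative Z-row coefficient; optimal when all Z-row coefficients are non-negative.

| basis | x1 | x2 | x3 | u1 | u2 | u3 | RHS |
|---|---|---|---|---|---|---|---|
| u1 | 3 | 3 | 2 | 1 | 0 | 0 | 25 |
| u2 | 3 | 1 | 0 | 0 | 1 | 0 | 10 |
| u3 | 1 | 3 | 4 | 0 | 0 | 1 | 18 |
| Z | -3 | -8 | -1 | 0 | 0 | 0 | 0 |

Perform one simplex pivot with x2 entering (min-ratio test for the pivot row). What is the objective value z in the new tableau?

Ratio test on column x2 — row 1: 25/3 = 25/3; row 2: 10/1 = 10; row 3: 18/3 = 6. Minimum is 6 at row 3 (u3 leaves); pivot element 3.
Pivot on row 3; the Z-row RHS becomes 0 − (-8)·6 = 48.

48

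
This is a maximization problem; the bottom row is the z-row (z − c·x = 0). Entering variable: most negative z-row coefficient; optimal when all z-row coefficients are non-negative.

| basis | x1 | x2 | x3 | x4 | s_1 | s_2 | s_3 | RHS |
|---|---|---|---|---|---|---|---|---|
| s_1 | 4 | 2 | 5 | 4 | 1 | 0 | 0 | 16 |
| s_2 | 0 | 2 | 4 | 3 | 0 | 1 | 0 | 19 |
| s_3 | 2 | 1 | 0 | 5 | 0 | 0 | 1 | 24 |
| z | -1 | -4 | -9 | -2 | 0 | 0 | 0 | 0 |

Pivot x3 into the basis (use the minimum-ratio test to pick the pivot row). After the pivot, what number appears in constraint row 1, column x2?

2/5

Ratio test on column x3 — row 1: 16/5 = 16/5; row 2: 19/4 = 19/4; row 3: entry 0 ≤ 0. Minimum is 16/5 at row 1 (s_1 leaves); pivot element 5.
Divide row 1 by 5; eliminate column x3 from the other rows.
In the new row 1, the x2 entry is the old entry divided by the pivot: 2/5 = 2/5.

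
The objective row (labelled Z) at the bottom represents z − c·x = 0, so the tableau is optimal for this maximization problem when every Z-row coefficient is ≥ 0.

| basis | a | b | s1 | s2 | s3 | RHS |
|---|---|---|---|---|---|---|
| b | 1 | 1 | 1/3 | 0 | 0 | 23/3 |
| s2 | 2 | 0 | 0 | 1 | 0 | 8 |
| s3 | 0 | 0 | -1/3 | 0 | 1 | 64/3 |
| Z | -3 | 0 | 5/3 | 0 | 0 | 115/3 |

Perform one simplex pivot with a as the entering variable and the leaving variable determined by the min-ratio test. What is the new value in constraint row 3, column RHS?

64/3

Ratio test on column a — row 1: (23/3)/1 = 23/3; row 2: 8/2 = 4; row 3: entry 0 ≤ 0. Minimum is 4 at row 2 (s2 leaves); pivot element 2.
Divide row 2 by 2; eliminate column a from the other rows.
Row 3 update in column RHS: 64/3 − 0·4 = 64/3.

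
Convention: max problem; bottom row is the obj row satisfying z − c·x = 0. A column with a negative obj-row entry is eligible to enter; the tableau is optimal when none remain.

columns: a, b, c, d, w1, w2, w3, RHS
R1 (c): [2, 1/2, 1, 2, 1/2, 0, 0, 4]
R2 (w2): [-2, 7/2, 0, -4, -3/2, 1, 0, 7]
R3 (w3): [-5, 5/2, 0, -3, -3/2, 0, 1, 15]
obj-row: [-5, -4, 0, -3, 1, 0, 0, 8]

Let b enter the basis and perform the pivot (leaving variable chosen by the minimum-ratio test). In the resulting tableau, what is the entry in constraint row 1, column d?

Ratio test on column b — row 1: 4/(1/2) = 8; row 2: 7/(7/2) = 2; row 3: 15/(5/2) = 6. Minimum is 2 at row 2 (w2 leaves); pivot element 7/2.
Divide row 2 by 7/2; eliminate column b from the other rows.
Row 1 update in column d: 2 − (1/2)·(-8/7) = 18/7.

18/7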